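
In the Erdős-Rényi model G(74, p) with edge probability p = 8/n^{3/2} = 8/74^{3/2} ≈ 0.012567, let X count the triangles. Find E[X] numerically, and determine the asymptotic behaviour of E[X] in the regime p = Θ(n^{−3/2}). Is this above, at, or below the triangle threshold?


Number of potential triangles: C(74, 3) = 64824.
Each occurs with probability p³ ≈ (0.012567)³ ≈ 1.9848479e-06.
By linearity: E[X] = C(74, 3)·p³ ≈ 64824 · 1.9848479e-06 ≈ 0.12867.
Since α = 3/2 > 1, p = c/n^{3/2} = o(1/n) is below the triangle threshold p ~ 1/n. Asymptotically E[X] ~ (c³/6)·n^{3(1−α)} = (8³/6)·n^{-1.5} → 0, so by Markov's inequality G has no triangles w.h.p.

E[X] ≈ 0.12867; in regime p = Θ(1/n^{3/2}) E[X] tends to 0 (below the triangle threshold p ~ 1/n).


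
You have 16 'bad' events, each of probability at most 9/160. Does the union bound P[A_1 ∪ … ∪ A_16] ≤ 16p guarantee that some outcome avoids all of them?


Union bound: P[∪_{i=1}^{16} A_i] ≤ Σ_i P[A_i] ≤ 16·p = 16·(9/160) = 9/10.
Numerically: 9/10 ≈ 0.90000.
Is 9/10 < 1? YES.
Since P[∪ A_i] ≤ 9/10 < 1, the complement has P[∩ A_i^c] ≥ 1 − 9/10 = 1/10 > 0, so some outcome avoids every A_i.

16·p = 9/10 ≈ 0.90000; existence CERTIFIED by the union bound.


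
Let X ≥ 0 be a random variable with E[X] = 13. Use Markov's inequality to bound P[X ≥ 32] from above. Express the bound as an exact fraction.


μ = E[X] = 13, a = 32.
Markov: P[X ≥ 32] ≤ μ/a = (13)/32 = 13/32.
Numerically: ≈ 0.406250.
(Since a = 32 > μ = 13.000000, the bound 13/32 is < 1 and informative.)

P[X ≥ 32] ≤ 13/32 ≈ 0.406250.


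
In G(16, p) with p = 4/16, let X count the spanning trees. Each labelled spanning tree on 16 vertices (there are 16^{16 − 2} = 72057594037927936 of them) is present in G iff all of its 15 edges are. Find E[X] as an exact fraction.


K_16 has 16^{16 − 2} = 72057594037927936 labelled spanning trees.
For each such spanning tree H, let X_H = 1 if all 15 edges of H are present in G. Then P[X_H = 1] = p^{15} = (1/4)^{15} = 1/1073741824.
Summing the indicators: E[X] = Σ_H E[X_H] = 72057594037927936 · p^{15} = 72057594037927936 · 1/1073741824 = 67108864.
Numerically: E[X] ≈ 6.7109e+07.

E[X] = 72057594037927936 · (1/4)^{15} = 67108864 ≈ 6.7109e+07.


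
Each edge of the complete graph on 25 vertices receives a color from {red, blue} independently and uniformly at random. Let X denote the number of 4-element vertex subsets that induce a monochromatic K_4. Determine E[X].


Let X = Σ_S X_S over the C(25, 4) = 12650 subsets S of size 4, where X_S = 1 if the K_4 on S is monochromatic.
For a fixed S, the K_4 on S has C(4, 2) = 6 edges. P[all 6 edges red] = (1/2)^6, and likewise for blue, so P[monochromatic] = 2·(1/2)^6 = 2^{1 − 6} = 1/32.
Summing: E[X] = C(25, 4) · 2^{1 − 6} = 12650 · 1/32 = 6325/16.
Numerically: E[X] ≈ 395.31250.

E[X] = C(25,4)·2^(1−C(4,2)) = 6325/16 ≈ 395.31250.


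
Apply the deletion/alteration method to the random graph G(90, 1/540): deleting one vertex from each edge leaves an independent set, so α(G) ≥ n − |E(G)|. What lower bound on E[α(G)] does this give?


E[|E(G)|] = C(90, 2)·p = 4005 · (1/540) = 89/12.
E[α(G)] ≥ n − E[|E(G)|] = 90 − 89/12 = 991/12.
Numerically: ≈ 82.583333.
(This is only a lower bound; the true E[α(G)] may be larger.)

E[α(G)] ≥ 991/12 ≈ 82.583333.


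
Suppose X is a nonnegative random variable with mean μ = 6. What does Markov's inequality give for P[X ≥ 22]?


μ = E[X] = 6, a = 22.
Markov: P[X ≥ 22] ≤ μ/a = (6)/22 = 3/11.
Numerically: ≈ 0.273.
(Since a = 22 > μ = 6.000, the bound 3/11 is < 1 and informative.)

P[X ≥ 22] ≤ 3/11 ≈ 0.273.


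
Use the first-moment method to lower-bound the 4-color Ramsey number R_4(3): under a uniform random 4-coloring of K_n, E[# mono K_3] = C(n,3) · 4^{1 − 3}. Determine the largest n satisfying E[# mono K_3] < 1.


We need C(n, 3) · 4^{1 − 3} < 1, i.e. C(n, 3) < 4^{3 − 1} = 16.
Check values of n near the boundary:
  n = 3: C(3, 3) = 1; 1 < 16? YES
  n = 4: C(4, 3) = 4; 4 < 16? YES
  n = 5: C(5, 3) = 10; 10 < 16? YES
  n = 6: C(6, 3) = 20; 20 < 16? NO
The largest n with C(n, 3) < 16 is n = 5 (where E[X] = 5/8 ≈ 0.625000). Hence R_4(3) > 5, i.e. R_4(3) ≥ 6.

Largest n = 5; hence R_4(3) > 5.


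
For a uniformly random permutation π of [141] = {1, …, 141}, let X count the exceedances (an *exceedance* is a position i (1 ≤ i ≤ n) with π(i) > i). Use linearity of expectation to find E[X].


Write X = Σ_{i=1}^{141} X_i, where X_i = 1_{π(i) > i}.
For each fixed i, π(i) is uniform over {1, …, 141} (marginal of a uniform permutation), so P[π(i) > i] = (n − i)/n. Summing: Σ_{i=1}^{141} (n − i)/n = (0 + 1 + … + 140)/141 = 141(141 − 1)/(2·141) = (141 − 1)/2.
Hence E[X] = Σ_{i=1}^{141} (141 − i)/141 = 70 ≈ 70.0000.

E[X] = 70 = 70.0000.


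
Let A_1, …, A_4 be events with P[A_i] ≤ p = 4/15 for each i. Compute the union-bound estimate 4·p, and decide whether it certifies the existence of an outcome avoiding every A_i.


Union bound: P[∪_{i=1}^{4} A_i] ≤ Σ_i P[A_i] ≤ 4·p = 4·(4/15) = 16/15.
Numerically: 16/15 ≈ 1.06667.
Is 16/15 < 1? NO.
Since the bound 16/15 is ≥ 1, the union bound is uninformative here; it does NOT by itself certify existence.

4·p = 16/15 ≈ 1.06667; existence NOT certified by the union bound.


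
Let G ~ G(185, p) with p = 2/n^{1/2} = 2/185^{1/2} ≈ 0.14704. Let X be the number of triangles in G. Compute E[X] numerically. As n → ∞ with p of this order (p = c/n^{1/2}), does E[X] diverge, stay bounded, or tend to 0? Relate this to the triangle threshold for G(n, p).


Number of potential triangles: C(185, 3) = 1038220.
Each occurs with probability p³ ≈ (0.14704)³ ≈ 3.1793065e-03.
By linearity: E[X] = C(185, 3)·p³ ≈ 1038220 · 3.1793065e-03 ≈ 3300.81957.
Since α = 1/2 < 1, p = c/n^{1/2} ≫ 1/n is above the triangle threshold p ~ 1/n. Asymptotically E[X] ~ (c³/6)·n^{3(1−α)} = (2³/6)·n^{1.5} → ∞; triangles are abundant w.h.p.

E[X] ≈ 3300.81957; in regime p = Θ(1/n^{1/2}) E[X] diverges (above the triangle threshold p ~ 1/n).


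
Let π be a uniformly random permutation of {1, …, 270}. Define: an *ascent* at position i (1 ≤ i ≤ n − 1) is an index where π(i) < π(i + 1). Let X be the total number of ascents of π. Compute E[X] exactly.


Write X = Σ X_I over i = 1, …, 269, with X_I the indicator of one ascent.
There are 269 indicators.
For each fixed i, the pair (π(i), π(i+1)) is a uniformly random ordered pair of distinct values from {1, …, 270}; by symmetry P[π(i) < π(i+1)] = 1/2.
By linearity: E[X] = 269 · (1/2) = (270 − 1) · (1/2) = 269/2 ≈ 134.5000.

E[X] = 269/2 = 134.5000.


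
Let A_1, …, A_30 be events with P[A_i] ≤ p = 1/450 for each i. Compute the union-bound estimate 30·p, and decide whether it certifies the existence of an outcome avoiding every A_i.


Union bound: P[∪_{i=1}^{30} A_i] ≤ Σ_i P[A_i] ≤ 30·p = 30·(1/450) = 1/15.
Numerically: 1/15 ≈ 0.06667.
Is 1/15 < 1? YES.
Since P[∪ A_i] ≤ 1/15 < 1, the complement has P[∩ A_i^c] ≥ 1 − 1/15 = 14/15 > 0, so some outcome avoids every A_i.

30·p = 1/15 ≈ 0.06667; existence CERTIFIED by the union bound.


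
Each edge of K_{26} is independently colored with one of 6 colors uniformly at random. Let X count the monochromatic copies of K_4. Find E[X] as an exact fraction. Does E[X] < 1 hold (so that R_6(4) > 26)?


E[X] = C(26, 4) · 6^{1 − 6} = 14950 · 6^{−5} = 14950/7776.
As a reduced fraction: E[X] = 7475/3888 ≈ 1.9225823.
Is E[X] < 1? NO.
Since E[X] ≥ 1, the first-moment bound is inconclusive at n = 26; it does NOT by itself certify R_6(4) > 26.

E[X] = 7475/3888 ≈ 1.9225823; E[X] ≥ 1; first-moment method inconclusive here.


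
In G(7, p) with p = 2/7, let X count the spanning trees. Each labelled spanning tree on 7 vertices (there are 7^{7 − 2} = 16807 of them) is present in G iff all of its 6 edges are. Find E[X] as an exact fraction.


K_7 has 7^{7 − 2} = 16807 labelled spanning trees.
For each such spanning tree H, let X_H = 1 if all 6 edges of H are present in G. Then P[X_H = 1] = p^{6} = (2/7)^{6} = 64/117649.
By linearity: E[X] = Σ_H E[X_H] = 16807 · p^{6} = 16807 · 64/117649 = 64/7.
Numerically: E[X] ≈ 9.1429.

E[X] = 16807 · (2/7)^{6} = 64/7 ≈ 9.1429.


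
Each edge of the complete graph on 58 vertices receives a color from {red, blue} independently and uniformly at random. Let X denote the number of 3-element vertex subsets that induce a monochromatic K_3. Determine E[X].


Let X = Σ_S X_S over the C(58, 3) = 30856 subsets S of size 3, where X_S = 1 if the K_3 on S is monochromatic.
For a fixed S, the K_3 on S has C(3, 2) = 3 edges. P[all 3 edges red] = (1/2)^3, and likewise for blue, so P[monochromatic] = 2·(1/2)^3 = 2^{1 − 3} = 1/4.
By linearity: E[X] = C(58, 3) · 2^{1 − 3} = 30856 · 1/4 = 7714.
Numerically: E[X] ≈ 7714.000.

E[X] = C(58,3)·2^(1−C(3,2)) = 7714 ≈ 7714.000.


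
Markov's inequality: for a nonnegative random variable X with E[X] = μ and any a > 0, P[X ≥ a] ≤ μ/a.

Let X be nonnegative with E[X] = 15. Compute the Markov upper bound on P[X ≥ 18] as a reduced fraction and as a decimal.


μ = E[X] = 15, a = 18.
Markov: P[X ≥ 18] ≤ μ/a = (15)/18 = 5/6.
Numerically: ≈ 0.833333.
(Since a = 18 > μ = 15.000000, the bound 5/6 is < 1 and informative.)

P[X ≥ 18] ≤ 5/6 ≈ 0.833333.


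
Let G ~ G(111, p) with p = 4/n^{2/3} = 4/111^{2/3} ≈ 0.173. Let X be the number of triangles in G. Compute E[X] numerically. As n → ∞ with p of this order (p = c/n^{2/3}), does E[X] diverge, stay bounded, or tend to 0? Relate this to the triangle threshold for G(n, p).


Number of potential triangles: C(111, 3) = 221815.
Each occurs with probability p³ ≈ (0.173)³ ≈ 5.19438e-03.
By linearity: E[X] = C(111, 3)·p³ ≈ 221815 · 5.19438e-03 ≈ 1152.192.
Since α = 2/3 < 1, p = c/n^{2/3} ≫ 1/n is above the triangle threshold p ~ 1/n. Asymptotically E[X] ~ (c³/6)·n^{3(1−α)} = (4³/6)·n^{1} → ∞; triangles are abundant w.h.p.

E[X] ≈ 1152.192; in regime p = Θ(1/n^{2/3}) E[X] diverges (above the triangle threshold p ~ 1/n).


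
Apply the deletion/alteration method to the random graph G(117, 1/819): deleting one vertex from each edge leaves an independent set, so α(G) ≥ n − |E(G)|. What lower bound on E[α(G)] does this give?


E[|E(G)|] = C(117, 2)·p = 6786 · (1/819) = 58/7.
E[α(G)] ≥ n − E[|E(G)|] = 117 − 58/7 = 761/7.
Numerically: ≈ 108.71429.
(This is only a lower bound; the true E[α(G)] may be larger.)

E[α(G)] ≥ 761/7 ≈ 108.71429.


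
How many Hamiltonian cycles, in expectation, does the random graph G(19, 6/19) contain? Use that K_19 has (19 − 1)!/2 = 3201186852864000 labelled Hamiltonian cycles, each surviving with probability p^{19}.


K_19 has (19 − 1)!/2 = 3201186852864000 labelled Hamiltonian cycles.
For each such Hamiltonian cycle H, let X_H = 1 if all 19 edges of H are present in G. Then P[X_H = 1] = p^{19} = (6/19)^{19} = 609359740010496/1978419655660313589123979.
By linearity: E[X] = Σ_H E[X_H] = 3201186852864000 · p^{19} = 3201186852864000 · 609359740010496/1978419655660313589123979 = 1950674388386224952567660544000/1978419655660313589123979.
Numerically: E[X] ≈ 985976.

E[X] = 3201186852864000 · (6/19)^{19} = 1950674388386224952567660544000/1978419655660313589123979 ≈ 985976.


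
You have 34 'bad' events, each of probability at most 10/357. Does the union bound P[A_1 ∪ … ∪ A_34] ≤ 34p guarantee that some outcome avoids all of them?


Union bound: P[∪_{i=1}^{34} A_i] ≤ Σ_i P[A_i] ≤ 34·p = 34·(10/357) = 20/21.
Numerically: 20/21 ≈ 0.9523810.
Is 20/21 < 1? YES.
Since P[∪ A_i] ≤ 20/21 < 1, the complement has P[∩ A_i^c] ≥ 1 − 20/21 = 1/21 > 0, so some outcome avoids every A_i.

34·p = 20/21 ≈ 0.9523810; existence CERTIFIED by the union bound.


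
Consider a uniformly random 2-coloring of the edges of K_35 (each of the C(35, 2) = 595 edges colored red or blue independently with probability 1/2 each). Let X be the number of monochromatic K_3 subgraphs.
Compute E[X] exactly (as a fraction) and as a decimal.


Let X = Σ_S X_S over the C(35, 3) = 6545 subsets S of size 3, where X_S = 1 if the K_3 on S is monochromatic.
For a fixed S, the K_3 on S has C(3, 2) = 3 edges. P[all 3 edges red] = (1/2)^3, and likewise for blue, so P[monochromatic] = 2·(1/2)^3 = 2^{1 − 3} = 1/4.
By linearity: E[X] = C(35, 3) · 2^{1 − 3} = 6545 · 1/4 = 6545/4.
Numerically: E[X] ≈ 1636.250000.

E[X] = C(35,3)·2^(1−C(3,2)) = 6545/4 ≈ 1636.250000.


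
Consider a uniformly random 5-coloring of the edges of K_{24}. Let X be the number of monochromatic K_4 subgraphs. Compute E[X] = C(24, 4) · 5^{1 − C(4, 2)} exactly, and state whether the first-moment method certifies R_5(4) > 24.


E[X] = C(24, 4) · 5^{1 − 6} = 10626 · 5^{−5} = 10626/3125.
As a reduced fraction: E[X] = 10626/3125 ≈ 3.4003.
Is E[X] < 1? NO.
Since E[X] ≥ 1, the first-moment bound is inconclusive at n = 24; it does NOT by itself certify R_5(4) > 24.

E[X] = 10626/3125 ≈ 3.4003; E[X] ≥ 1; first-moment method inconclusive here.


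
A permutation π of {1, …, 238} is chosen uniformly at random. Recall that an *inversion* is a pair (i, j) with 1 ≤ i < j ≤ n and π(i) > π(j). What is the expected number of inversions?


Write X = Σ X_I over the C(238, 2) = 28203 pairs i < j, with X_I the indicator of one inversion.
There are 28203 indicators.
For each fixed pair i < j, the values π(i) and π(j) are two distinct elements of {1, …, 238} in uniformly random order; by symmetry P[π(i) > π(j)] = 1/2.
By linearity: E[X] = 28203 · (1/2) = C(238, 2) · (1/2) = 28203/2 = 28203/2 ≈ 14101.5000.

E[X] = 28203/2 = 14101.5000.


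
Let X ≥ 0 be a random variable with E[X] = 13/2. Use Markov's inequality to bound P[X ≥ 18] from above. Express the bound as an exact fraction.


μ = E[X] = 13/2, a = 18.
Markov: P[X ≥ 18] ≤ μ/a = (13/2)/18 = 13/36.
Numerically: ≈ 0.361111.
(Since a = 18 > μ = 6.500000, the bound 13/36 is < 1 and informative.)

P[X ≥ 18] ≤ 13/36 ≈ 0.361111.


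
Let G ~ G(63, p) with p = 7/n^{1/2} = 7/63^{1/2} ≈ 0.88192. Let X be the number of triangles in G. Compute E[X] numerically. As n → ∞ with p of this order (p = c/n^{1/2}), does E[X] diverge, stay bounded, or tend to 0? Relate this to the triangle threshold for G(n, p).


Number of potential triangles: C(63, 3) = 39711.
Each occurs with probability p³ ≈ (0.88192)³ ≈ 6.8593553e-01.
By linearity: E[X] = C(63, 3)·p³ ≈ 39711 · 6.8593553e-01 ≈ 27239.18564.
Since α = 1/2 < 1, p = c/n^{1/2} ≫ 1/n is above the triangle threshold p ~ 1/n. Asymptotically E[X] ~ (c³/6)·n^{3(1−α)} = (7³/6)·n^{1.5} → ∞; triangles are abundant w.h.p.

E[X] ≈ 27239.18564; in regime p = Θ(1/n^{1/2}) E[X] diverges (above the triangle threshold p ~ 1/n).


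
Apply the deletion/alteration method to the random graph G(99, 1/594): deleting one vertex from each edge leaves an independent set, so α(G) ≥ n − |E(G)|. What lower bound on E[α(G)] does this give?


E[|E(G)|] = C(99, 2)·p = 4851 · (1/594) = 49/6.
E[α(G)] ≥ n − E[|E(G)|] = 99 − 49/6 = 545/6.
Numerically: ≈ 90.8333.
(This is only a lower bound; the true E[α(G)] may be larger.)

E[α(G)] ≥ 545/6 ≈ 90.8333.


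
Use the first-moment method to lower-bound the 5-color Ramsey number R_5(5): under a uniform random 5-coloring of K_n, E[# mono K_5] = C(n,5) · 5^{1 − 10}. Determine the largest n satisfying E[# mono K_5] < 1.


We need C(n, 5) · 5^{1 − 10} < 1, i.e. C(n, 5) < 5^{10 − 1} = 1953125.
Check values of n near the boundary:
  n = 47: C(47, 5) = 1533939; 1533939 < 1953125? YES
  n = 48: C(48, 5) = 1712304; 1712304 < 1953125? YES
  n = 49: C(49, 5) = 1906884; 1906884 < 1953125? YES
  n = 50: C(50, 5) = 2118760; 2118760 < 1953125? NO
  n = 51: C(51, 5) = 2349060; 2349060 < 1953125? NO
The largest n with C(n, 5) < 1953125 is n = 49 (where E[X] = 1906884/1953125 ≈ 0.976325). Hence R_5(5) > 49, i.e. R_5(5) ≥ 50.

Largest n = 49; hence R_5(5) > 49.


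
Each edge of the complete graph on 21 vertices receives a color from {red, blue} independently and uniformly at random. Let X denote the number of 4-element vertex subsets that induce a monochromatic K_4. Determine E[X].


Let X = Σ_S X_S over the C(21, 4) = 5985 subsets S of size 4, where X_S = 1 if the K_4 on S is monochromatic.
For a fixed S, the K_4 on S has C(4, 2) = 6 edges. P[all 6 edges red] = (1/2)^6, and likewise for blue, so P[monochromatic] = 2·(1/2)^6 = 2^{1 − 6} = 1/32.
Summing: E[X] = C(21, 4) · 2^{1 − 6} = 5985 · 1/32 = 5985/32.
Numerically: E[X] ≈ 187.031250.

E[X] = C(21,4)·2^(1−C(4,2)) = 5985/32 ≈ 187.031250.


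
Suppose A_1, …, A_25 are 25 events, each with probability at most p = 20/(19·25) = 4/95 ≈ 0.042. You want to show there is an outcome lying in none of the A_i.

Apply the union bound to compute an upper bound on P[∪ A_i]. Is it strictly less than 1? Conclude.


Union bound: P[∪_{i=1}^{25} A_i] ≤ Σ_i P[A_i] ≤ 25·p = 25·(4/95) = 20/19.
Numerically: 20/19 ≈ 1.053.
Is 20/19 < 1? NO.
Since the bound 20/19 is ≥ 1, the union bound is uninformative here; it does NOT by itself certify existence.

25·p = 20/19 ≈ 1.053; existence NOT certified by the union bound.


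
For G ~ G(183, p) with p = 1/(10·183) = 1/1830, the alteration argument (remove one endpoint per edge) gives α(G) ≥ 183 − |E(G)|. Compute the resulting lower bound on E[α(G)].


E[|E(G)|] = C(183, 2)·p = 16653 · (1/1830) = 91/10.
E[α(G)] ≥ n − E[|E(G)|] = 183 − 91/10 = 1739/10.
Numerically: ≈ 173.900000.
(This is only a lower bound; the true E[α(G)] may be larger.)

E[α(G)] ≥ 1739/10 ≈ 173.900000.


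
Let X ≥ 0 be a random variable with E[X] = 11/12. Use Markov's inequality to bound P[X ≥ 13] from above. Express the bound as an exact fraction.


μ = E[X] = 11/12, a = 13.
Markov: P[X ≥ 13] ≤ μ/a = (11/12)/13 = 11/156.
Numerically: ≈ 0.07051.
(Since a = 13 > μ = 0.91667, the bound 11/156 is < 1 and informative.)

P[X ≥ 13] ≤ 11/156 ≈ 0.07051.


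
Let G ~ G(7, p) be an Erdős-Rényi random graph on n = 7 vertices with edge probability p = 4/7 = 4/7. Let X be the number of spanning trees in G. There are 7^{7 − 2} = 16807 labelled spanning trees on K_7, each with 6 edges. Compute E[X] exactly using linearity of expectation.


K_7 has 7^{7 − 2} = 16807 labelled spanning trees.
For each such spanning tree H, let X_H = 1 if all 6 edges of H are present in G. Then P[X_H = 1] = p^{6} = (4/7)^{6} = 4096/117649.
By linearity of expectation: E[X] = Σ_H E[X_H] = 16807 · p^{6} = 16807 · 4096/117649 = 4096/7.
Numerically: E[X] ≈ 585.1.

E[X] = 16807 · (4/7)^{6} = 4096/7 ≈ 585.1.


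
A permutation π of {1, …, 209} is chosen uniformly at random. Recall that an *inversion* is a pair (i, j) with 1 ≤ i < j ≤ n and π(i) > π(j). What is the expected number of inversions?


Write X = Σ X_I over the C(209, 2) = 21736 pairs i < j, with X_I the indicator of one inversion.
There are 21736 indicators.
For each fixed pair i < j, the values π(i) and π(j) are two distinct elements of {1, …, 209} in uniformly random order; by symmetry P[π(i) > π(j)] = 1/2.
By linearity: E[X] = 21736 · (1/2) = C(209, 2) · (1/2) = 21736/2 = 10868 ≈ 10868.000000.

E[X] = 10868 = 10868.000000.


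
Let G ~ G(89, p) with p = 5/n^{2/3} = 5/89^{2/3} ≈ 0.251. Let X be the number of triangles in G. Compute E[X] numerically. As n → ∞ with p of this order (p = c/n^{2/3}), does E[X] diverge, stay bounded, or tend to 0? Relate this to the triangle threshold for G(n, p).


Number of potential triangles: C(89, 3) = 113564.
Each occurs with probability p³ ≈ (0.251)³ ≈ 1.57808e-02.
By linearity: E[X] = C(89, 3)·p³ ≈ 113564 · 1.57808e-02 ≈ 1792.135.
Since α = 2/3 < 1, p = c/n^{2/3} ≫ 1/n is above the triangle threshold p ~ 1/n. Asymptotically E[X] ~ (c³/6)·n^{3(1−α)} = (5³/6)·n^{1} → ∞; triangles are abundant w.h.p.

E[X] ≈ 1792.135; in regime p = Θ(1/n^{2/3}) E[X] diverges (above the triangle threshold p ~ 1/n).


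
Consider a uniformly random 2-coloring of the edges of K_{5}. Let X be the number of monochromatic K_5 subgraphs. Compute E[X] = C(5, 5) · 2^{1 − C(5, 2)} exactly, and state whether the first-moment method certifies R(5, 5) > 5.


E[X] = C(5, 5) · 2^{1 − 10} = 1 · 2^{−9} = 1/512.
As a reduced fraction: E[X] = 1/512 ≈ 0.0019531.
Is E[X] < 1? YES.
Since E[X] < 1, there exists a 2-coloring of K_{5} with no monochromatic K_5; hence R(5, 5) > 5.

E[X] = 1/512 ≈ 0.0019531; E[X] < 1, so R(5, 5) > 5.


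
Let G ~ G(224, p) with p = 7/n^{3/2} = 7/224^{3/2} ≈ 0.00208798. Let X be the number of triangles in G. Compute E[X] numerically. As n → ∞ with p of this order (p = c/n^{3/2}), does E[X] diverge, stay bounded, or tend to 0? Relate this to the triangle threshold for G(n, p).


Number of potential triangles: C(224, 3) = 1848224.
Each occurs with probability p³ ≈ (0.00208798)³ ≈ 9.10286365e-09.
By linearity: E[X] = C(224, 3)·p³ ≈ 1848224 · 9.10286365e-09 ≈ 0.016824.
Since α = 3/2 > 1, p = c/n^{3/2} = o(1/n) is below the triangle threshold p ~ 1/n. Asymptotically E[X] ~ (c³/6)·n^{3(1−α)} = (7³/6)·n^{-1.5} → 0, so by Markov's inequality G has no triangles w.h.p.

E[X] ≈ 0.016824; in regime p = Θ(1/n^{3/2}) E[X] tends to 0 (below the triangle threshold p ~ 1/n).


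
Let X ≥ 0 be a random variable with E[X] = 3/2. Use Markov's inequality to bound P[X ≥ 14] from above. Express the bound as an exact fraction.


μ = E[X] = 3/2, a = 14.
Markov: P[X ≥ 14] ≤ μ/a = (3/2)/14 = 3/28.
Numerically: ≈ 0.107.
(Since a = 14 > μ = 1.500, the bound 3/28 is < 1 and informative.)

P[X ≥ 14] ≤ 3/28 ≈ 0.107.


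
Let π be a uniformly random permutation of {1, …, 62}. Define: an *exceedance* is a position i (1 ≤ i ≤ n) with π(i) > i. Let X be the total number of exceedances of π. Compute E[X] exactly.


Write X = Σ_{i=1}^{62} X_i, where X_i = 1_{π(i) > i}.
For each fixed i, π(i) is uniform over {1, …, 62} (marginal of a uniform permutation), so P[π(i) > i] = (n − i)/n. Summing: Σ_{i=1}^{62} (n − i)/n = (0 + 1 + … + 61)/62 = 62(62 − 1)/(2·62) = (62 − 1)/2.
Hence E[X] = Σ_{i=1}^{62} (62 − i)/62 = 61/2 ≈ 30.50000.

E[X] = 61/2 = 30.50000.


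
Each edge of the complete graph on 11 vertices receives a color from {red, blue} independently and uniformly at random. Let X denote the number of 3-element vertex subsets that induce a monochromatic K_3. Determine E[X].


Let X = Σ_S X_S over the C(11, 3) = 165 subsets S of size 3, where X_S = 1 if the K_3 on S is monochromatic.
For a fixed S, the K_3 on S has C(3, 2) = 3 edges. P[all 3 edges red] = (1/2)^3, and likewise for blue, so P[monochromatic] = 2·(1/2)^3 = 2^{1 − 3} = 1/4.
Summing: E[X] = C(11, 3) · 2^{1 − 3} = 165 · 1/4 = 165/4.
Numerically: E[X] ≈ 41.250.

E[X] = C(11,3)·2^(1−C(3,2)) = 165/4 ≈ 41.250.


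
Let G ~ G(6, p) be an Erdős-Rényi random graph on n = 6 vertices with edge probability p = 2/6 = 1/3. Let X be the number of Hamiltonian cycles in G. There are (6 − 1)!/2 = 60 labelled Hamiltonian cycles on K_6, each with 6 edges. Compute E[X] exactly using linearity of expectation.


K_6 has (6 − 1)!/2 = 60 labelled Hamiltonian cycles.
For each such Hamiltonian cycle H, let X_H = 1 if all 6 edges of H are present in G. Then P[X_H = 1] = p^{6} = (1/3)^{6} = 1/729.
Summing the indicators: E[X] = Σ_H E[X_H] = 60 · p^{6} = 60 · 1/729 = 20/243.
Numerically: E[X] ≈ 0.0823045.

E[X] = 60 · (1/3)^{6} = 20/243 ≈ 0.0823045.


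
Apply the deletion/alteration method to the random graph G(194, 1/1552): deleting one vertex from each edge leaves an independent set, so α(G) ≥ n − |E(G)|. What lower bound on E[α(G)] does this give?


E[|E(G)|] = C(194, 2)·p = 18721 · (1/1552) = 193/16.
E[α(G)] ≥ n − E[|E(G)|] = 194 − 193/16 = 2911/16.
Numerically: ≈ 181.938.
(This is only a lower bound; the true E[α(G)] may be larger.)

E[α(G)] ≥ 2911/16 ≈ 181.938.


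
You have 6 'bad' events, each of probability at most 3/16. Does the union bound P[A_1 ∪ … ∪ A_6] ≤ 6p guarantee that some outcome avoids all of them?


Union bound: P[∪_{i=1}^{6} A_i] ≤ Σ_i P[A_i] ≤ 6·p = 6·(3/16) = 9/8.
Numerically: 9/8 ≈ 1.1250000.
Is 9/8 < 1? NO.
Since the bound 9/8 is ≥ 1, the union bound is uninformative here; it does NOT by itself certify existence.

6·p = 9/8 ≈ 1.1250000; existence NOT certified by the union bound.


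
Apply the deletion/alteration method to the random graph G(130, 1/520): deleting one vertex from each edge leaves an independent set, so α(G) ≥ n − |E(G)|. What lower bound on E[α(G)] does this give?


E[|E(G)|] = C(130, 2)·p = 8385 · (1/520) = 129/8.
E[α(G)] ≥ n − E[|E(G)|] = 130 − 129/8 = 911/8.
Numerically: ≈ 113.8750.
(This is only a lower bound; the true E[α(G)] may be larger.)

E[α(G)] ≥ 911/8 ≈ 113.8750.


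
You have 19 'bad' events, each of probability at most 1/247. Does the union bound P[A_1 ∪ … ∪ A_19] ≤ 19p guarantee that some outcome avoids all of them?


Union bound: P[∪_{i=1}^{19} A_i] ≤ Σ_i P[A_i] ≤ 19·p = 19·(1/247) = 1/13.
Numerically: 1/13 ≈ 0.076923.
Is 1/13 < 1? YES.
Since P[∪ A_i] ≤ 1/13 < 1, the complement has P[∩ A_i^c] ≥ 1 − 1/13 = 12/13 > 0, so some outcome avoids every A_i.

19·p = 1/13 ≈ 0.076923; existence CERTIFIED by the union bound.


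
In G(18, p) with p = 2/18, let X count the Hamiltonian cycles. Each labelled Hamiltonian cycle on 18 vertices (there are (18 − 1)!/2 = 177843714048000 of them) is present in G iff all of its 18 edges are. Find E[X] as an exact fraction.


K_18 has (18 − 1)!/2 = 177843714048000 labelled Hamiltonian cycles.
For each such Hamiltonian cycle H, let X_H = 1 if all 18 edges of H are present in G. Then P[X_H = 1] = p^{18} = (1/9)^{18} = 1/150094635296999121.
Summing the indicators: E[X] = Σ_H E[X_H] = 177843714048000 · p^{18} = 177843714048000 · 1/150094635296999121 = 243955712000/205891132094649.
Numerically: E[X] ≈ 0.00118.

E[X] = 177843714048000 · (1/9)^{18} = 243955712000/205891132094649 ≈ 0.00118.


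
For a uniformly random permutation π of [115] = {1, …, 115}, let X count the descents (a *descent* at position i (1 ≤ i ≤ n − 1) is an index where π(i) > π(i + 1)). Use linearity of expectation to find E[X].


Write X = Σ X_I over i = 1, …, 114, with X_I the indicator of one descent.
There are 114 indicators.
For each fixed i, the pair (π(i), π(i+1)) is a uniformly random ordered pair of distinct values from {1, …, 115}; by symmetry P[π(i) > π(i+1)] = 1/2.
By linearity: E[X] = 114 · (1/2) = (115 − 1) · (1/2) = 57 ≈ 57.000000.

E[X] = 57 = 57.000000.


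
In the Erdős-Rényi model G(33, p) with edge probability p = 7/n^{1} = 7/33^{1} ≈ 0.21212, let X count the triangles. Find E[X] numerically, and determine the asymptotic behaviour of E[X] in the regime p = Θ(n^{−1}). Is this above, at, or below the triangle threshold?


Number of potential triangles: C(33, 3) = 5456.
Each occurs with probability p³ ≈ (0.21212)³ ≈ 9.5444806e-03.
By linearity: E[X] = C(33, 3)·p³ ≈ 5456 · 9.5444806e-03 ≈ 52.07469.
Here α = 1, so p = 7/n is exactly at the triangle threshold p ~ 1/n. Asymptotically E[X] → c³/6 = 7³/6 = 343/6 ≈ 57.16667, a bounded constant. In this regime the triangle count is asymptotically Poisson(c³/6).

E[X] ≈ 52.07469; in regime p = Θ(1/n^{1}) E[X] stays bounded (at the triangle threshold p ~ 1/n).


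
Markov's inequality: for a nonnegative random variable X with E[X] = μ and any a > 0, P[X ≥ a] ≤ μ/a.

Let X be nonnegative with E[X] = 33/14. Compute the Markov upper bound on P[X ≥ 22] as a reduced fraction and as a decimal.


μ = E[X] = 33/14, a = 22.
Markov: P[X ≥ 22] ≤ μ/a = (33/14)/22 = 3/28.
Numerically: ≈ 0.10714.
(Since a = 22 > μ = 2.35714, the bound 3/28 is < 1 and informative.)

P[X ≥ 22] ≤ 3/28 ≈ 0.10714.


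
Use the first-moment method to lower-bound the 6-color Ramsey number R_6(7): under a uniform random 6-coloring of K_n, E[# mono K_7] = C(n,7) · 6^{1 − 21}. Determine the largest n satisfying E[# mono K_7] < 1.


We need C(n, 7) · 6^{1 − 21} < 1, i.e. C(n, 7) < 6^{21 − 1} = 3656158440062976.
Check values of n near the boundary:
  n = 563: C(563, 7) = 3426622515769596; 3426622515769596 < 3656158440062976? YES
  n = 564: C(564, 7) = 3469685994423792; 3469685994423792 < 3656158440062976? YES
  n = 565: C(565, 7) = 3513212521235560; 3513212521235560 < 3656158440062976? YES
  n = 566: C(566, 7) = 3557206237959440; 3557206237959440 < 3656158440062976? YES
  n = 567: C(567, 7) = 3601671315933933; 3601671315933933 < 3656158440062976? YES
  n = 568: C(568, 7) = 3646611956239704; 3646611956239704 < 3656158440062976? YES
  n = 569: C(569, 7) = 3692032389858348; 3692032389858348 < 3656158440062976? NO
  n = 570: C(570, 7) = 3737936877831720; 3737936877831720 < 3656158440062976? NO
The largest n with C(n, 7) < 3656158440062976 is n = 568 (where E[X] = 16882462760369/16926659444736 ≈ 0.997). Hence R_6(7) > 568, i.e. R_6(7) ≥ 569.

Largest n = 568; hence R_6(7) > 568.


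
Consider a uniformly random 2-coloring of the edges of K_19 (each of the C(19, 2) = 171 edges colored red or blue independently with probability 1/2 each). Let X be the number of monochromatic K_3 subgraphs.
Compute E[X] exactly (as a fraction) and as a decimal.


Let X = Σ_S X_S over the C(19, 3) = 969 subsets S of size 3, where X_S = 1 if the K_3 on S is monochromatic.
For a fixed S, the K_3 on S has C(3, 2) = 3 edges. P[all 3 edges red] = (1/2)^3, and likewise for blue, so P[monochromatic] = 2·(1/2)^3 = 2^{1 − 3} = 1/4.
By linearity of expectation: E[X] = C(19, 3) · 2^{1 − 3} = 969 · 1/4 = 969/4.
Numerically: E[X] ≈ 242.25000.

E[X] = C(19,3)·2^(1−C(3,2)) = 969/4 ≈ 242.25000.


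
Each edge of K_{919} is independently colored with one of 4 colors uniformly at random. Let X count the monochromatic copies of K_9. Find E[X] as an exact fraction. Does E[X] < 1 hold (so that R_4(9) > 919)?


E[X] = C(919, 9) · 4^{1 − 36} = 1238828681639563077558 · 4^{−35} = 1238828681639563077558/1180591620717411303424.
As a reduced fraction: E[X] = 619414340819781538779/590295810358705651712 ≈ 1.049.
Is E[X] < 1? NO.
Since E[X] ≥ 1, the first-moment bound is inconclusive at n = 919; it does NOT by itself certify R_4(9) > 919.

E[X] = 619414340819781538779/590295810358705651712 ≈ 1.049; E[X] ≥ 1; first-moment method inconclusive here.


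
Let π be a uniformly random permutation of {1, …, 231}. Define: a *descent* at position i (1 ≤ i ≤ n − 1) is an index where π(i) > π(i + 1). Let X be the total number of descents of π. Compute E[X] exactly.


Write X = Σ X_I over i = 1, …, 230, with X_I the indicator of one descent.
There are 230 indicators.
For each fixed i, the pair (π(i), π(i+1)) is a uniformly random ordered pair of distinct values from {1, …, 231}; by symmetry P[π(i) > π(i+1)] = 1/2.
By linearity: E[X] = 230 · (1/2) = (231 − 1) · (1/2) = 115 ≈ 115.000000.

E[X] = 115 = 115.000000.


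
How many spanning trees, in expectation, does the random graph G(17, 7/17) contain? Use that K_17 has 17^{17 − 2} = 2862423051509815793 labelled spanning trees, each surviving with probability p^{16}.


K_17 has 17^{17 − 2} = 2862423051509815793 labelled spanning trees.
For each such spanning tree H, let X_H = 1 if all 16 edges of H are present in G. Then P[X_H = 1] = p^{16} = (7/17)^{16} = 33232930569601/48661191875666868481.
Summing the indicators: E[X] = Σ_H E[X_H] = 2862423051509815793 · p^{16} = 2862423051509815793 · 33232930569601/48661191875666868481 = 33232930569601/17.
Numerically: E[X] ≈ 1.95e+12.

E[X] = 2862423051509815793 · (7/17)^{16} = 33232930569601/17 ≈ 1.95e+12.


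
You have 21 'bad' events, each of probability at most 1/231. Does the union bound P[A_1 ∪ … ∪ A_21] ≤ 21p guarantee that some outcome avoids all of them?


Union bound: P[∪_{i=1}^{21} A_i] ≤ Σ_i P[A_i] ≤ 21·p = 21·(1/231) = 1/11.
Numerically: 1/11 ≈ 0.091.
Is 1/11 < 1? YES.
Since P[∪ A_i] ≤ 1/11 < 1, the complement has P[∩ A_i^c] ≥ 1 − 1/11 = 10/11 > 0, so some outcome avoids every A_i.

21·p = 1/11 ≈ 0.091; existence CERTIFIED by the union bound.


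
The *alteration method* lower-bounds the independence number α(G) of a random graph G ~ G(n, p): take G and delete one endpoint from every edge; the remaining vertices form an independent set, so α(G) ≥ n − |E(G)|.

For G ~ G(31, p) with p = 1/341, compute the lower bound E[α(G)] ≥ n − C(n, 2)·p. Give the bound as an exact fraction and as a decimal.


E[|E(G)|] = C(31, 2)·p = 465 · (1/341) = 15/11.
E[α(G)] ≥ n − E[|E(G)|] = 31 − 15/11 = 326/11.
Numerically: ≈ 29.63636.
(This is only a lower bound; the true E[α(G)] may be larger.)

E[α(G)] ≥ 326/11 ≈ 29.63636.


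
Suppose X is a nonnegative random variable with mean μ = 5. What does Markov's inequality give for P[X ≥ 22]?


μ = E[X] = 5, a = 22.
Markov: P[X ≥ 22] ≤ μ/a = (5)/22 = 5/22.
Numerically: ≈ 0.227.
(Since a = 22 > μ = 5.000, the bound 5/22 is < 1 and informative.)

P[X ≥ 22] ≤ 5/22 ≈ 0.227.


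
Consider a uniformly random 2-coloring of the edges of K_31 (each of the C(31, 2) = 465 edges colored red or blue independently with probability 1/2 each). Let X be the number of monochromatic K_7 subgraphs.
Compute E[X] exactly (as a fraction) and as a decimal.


Let X = Σ_S X_S over the C(31, 7) = 2629575 subsets S of size 7, where X_S = 1 if the K_7 on S is monochromatic.
For a fixed S, the K_7 on S has C(7, 2) = 21 edges. P[all 21 edges red] = (1/2)^21, and likewise for blue, so P[monochromatic] = 2·(1/2)^21 = 2^{1 − 21} = 1/1048576.
Summing: E[X] = C(31, 7) · 2^{1 − 21} = 2629575 · 1/1048576 = 2629575/1048576.
Numerically: E[X] ≈ 2.50776.

E[X] = C(31,7)·2^(1−C(7,2)) = 2629575/1048576 ≈ 2.50776.


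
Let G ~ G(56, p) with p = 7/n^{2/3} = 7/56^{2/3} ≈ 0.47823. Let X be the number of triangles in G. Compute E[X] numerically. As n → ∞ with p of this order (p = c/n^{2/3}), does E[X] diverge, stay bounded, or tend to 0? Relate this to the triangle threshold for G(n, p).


Number of potential triangles: C(56, 3) = 27720.
Each occurs with probability p³ ≈ (0.47823)³ ≈ 1.0937500e-01.
By linearity: E[X] = C(56, 3)·p³ ≈ 27720 · 1.0937500e-01 ≈ 3031.87500.
Since α = 2/3 < 1, p = c/n^{2/3} ≫ 1/n is above the triangle threshold p ~ 1/n. Asymptotically E[X] ~ (c³/6)·n^{3(1−α)} = (7³/6)·n^{1} → ∞; triangles are abundant w.h.p.

E[X] ≈ 3031.87500; in regime p = Θ(1/n^{2/3}) E[X] diverges (above the triangle threshold p ~ 1/n).


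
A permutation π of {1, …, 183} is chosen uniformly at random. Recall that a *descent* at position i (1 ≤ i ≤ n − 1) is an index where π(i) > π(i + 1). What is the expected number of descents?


Write X = Σ X_I over i = 1, …, 182, with X_I the indicator of one descent.
There are 182 indicators.
For each fixed i, the pair (π(i), π(i+1)) is a uniformly random ordered pair of distinct values from {1, …, 183}; by symmetry P[π(i) > π(i+1)] = 1/2.
By linearity: E[X] = 182 · (1/2) = (183 − 1) · (1/2) = 91 ≈ 91.000.

E[X] = 91 = 91.000.


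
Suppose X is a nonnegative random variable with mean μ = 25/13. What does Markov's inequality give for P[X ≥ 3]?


μ = E[X] = 25/13, a = 3.
Markov: P[X ≥ 3] ≤ μ/a = (25/13)/3 = 25/39.
Numerically: ≈ 0.641.
(Since a = 3 > μ = 1.923, the bound 25/39 is < 1 and informative.)

P[X ≥ 3] ≤ 25/39 ≈ 0.641.


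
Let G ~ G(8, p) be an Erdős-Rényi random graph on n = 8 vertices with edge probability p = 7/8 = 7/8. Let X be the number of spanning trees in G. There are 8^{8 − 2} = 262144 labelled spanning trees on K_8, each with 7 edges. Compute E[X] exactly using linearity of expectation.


K_8 has 8^{8 − 2} = 262144 labelled spanning trees.
For each such spanning tree H, let X_H = 1 if all 7 edges of H are present in G. Then P[X_H = 1] = p^{7} = (7/8)^{7} = 823543/2097152.
By linearity: E[X] = Σ_H E[X_H] = 262144 · p^{7} = 262144 · 823543/2097152 = 823543/8.
Numerically: E[X] ≈ 1.03e+05.

E[X] = 262144 · (7/8)^{7} = 823543/8 ≈ 1.03e+05.


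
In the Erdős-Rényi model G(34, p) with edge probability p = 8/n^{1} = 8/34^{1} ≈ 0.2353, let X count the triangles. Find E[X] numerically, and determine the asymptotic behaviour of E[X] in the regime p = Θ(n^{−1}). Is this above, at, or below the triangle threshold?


Number of potential triangles: C(34, 3) = 5984.
Each occurs with probability p³ ≈ (0.2353)³ ≈ 1.302666e-02.
By linearity: E[X] = C(34, 3)·p³ ≈ 5984 · 1.302666e-02 ≈ 77.9516.
Here α = 1, so p = 8/n is exactly at the triangle threshold p ~ 1/n. Asymptotically E[X] → c³/6 = 8³/6 = 256/3 ≈ 85.3333, a bounded constant. In this regime the triangle count is asymptotically Poisson(c³/6).

E[X] ≈ 77.9516; in regime p = Θ(1/n^{1}) E[X] stays bounded (at the triangle threshold p ~ 1/n).


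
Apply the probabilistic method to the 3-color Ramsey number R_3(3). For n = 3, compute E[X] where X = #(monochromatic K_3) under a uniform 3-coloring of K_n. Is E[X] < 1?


E[X] = C(3, 3) · 3^{1 − 3} = 1 · 3^{−2} = 1/9.
As a reduced fraction: E[X] = 1/9 ≈ 0.111111.
Is E[X] < 1? YES.
Since E[X] < 1, there exists a 3-coloring of K_{3} with no monochromatic K_3; hence R_3(3) > 3.

E[X] = 1/9 ≈ 0.111111; E[X] < 1, so R_3(3) > 3.


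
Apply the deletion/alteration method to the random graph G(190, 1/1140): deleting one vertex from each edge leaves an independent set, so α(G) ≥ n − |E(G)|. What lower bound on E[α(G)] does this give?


E[|E(G)|] = C(190, 2)·p = 17955 · (1/1140) = 63/4.
E[α(G)] ≥ n − E[|E(G)|] = 190 − 63/4 = 697/4.
Numerically: ≈ 174.250000.
(This is only a lower bound; the true E[α(G)] may be larger.)

E[α(G)] ≥ 697/4 ≈ 174.250000.


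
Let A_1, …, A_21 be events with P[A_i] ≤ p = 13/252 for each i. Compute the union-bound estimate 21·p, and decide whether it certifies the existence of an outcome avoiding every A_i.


Union bound: P[∪_{i=1}^{21} A_i] ≤ Σ_i P[A_i] ≤ 21·p = 21·(13/252) = 13/12.
Numerically: 13/12 ≈ 1.083.
Is 13/12 < 1? NO.
Since the bound 13/12 is ≥ 1, the union bound is uninformative here; it does NOT by itself certify existence.

21·p = 13/12 ≈ 1.083; existence NOT certified by the union bound.


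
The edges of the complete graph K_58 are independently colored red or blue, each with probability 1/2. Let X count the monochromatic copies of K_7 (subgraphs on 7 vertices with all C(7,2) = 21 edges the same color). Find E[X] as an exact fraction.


Let X = Σ_S X_S over the C(58, 7) = 300674088 subsets S of size 7, where X_S = 1 if the K_7 on S is monochromatic.
For a fixed S, the K_7 on S has C(7, 2) = 21 edges. P[all 21 edges red] = (1/2)^21, and likewise for blue, so P[monochromatic] = 2·(1/2)^21 = 2^{1 − 21} = 1/1048576.
By linearity: E[X] = C(58, 7) · 2^{1 − 21} = 300674088 · 1/1048576 = 37584261/131072.
Numerically: E[X] ≈ 286.7452.

E[X] = C(58,7)·2^(1−C(7,2)) = 37584261/131072 ≈ 286.7452.


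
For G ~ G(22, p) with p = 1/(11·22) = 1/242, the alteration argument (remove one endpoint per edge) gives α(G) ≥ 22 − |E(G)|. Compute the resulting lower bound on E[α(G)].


E[|E(G)|] = C(22, 2)·p = 231 · (1/242) = 21/22.
E[α(G)] ≥ n − E[|E(G)|] = 22 − 21/22 = 463/22.
Numerically: ≈ 21.04545.
(This is only a lower bound; the true E[α(G)] may be larger.)

E[α(G)] ≥ 463/22 ≈ 21.04545.


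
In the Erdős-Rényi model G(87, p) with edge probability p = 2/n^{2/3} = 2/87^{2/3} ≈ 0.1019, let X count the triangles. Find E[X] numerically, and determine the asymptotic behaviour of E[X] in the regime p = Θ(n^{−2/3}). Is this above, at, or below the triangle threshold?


Number of potential triangles: C(87, 3) = 105995.
Each occurs with probability p³ ≈ (0.1019)³ ≈ 1.056943e-03.
By linearity: E[X] = C(87, 3)·p³ ≈ 105995 · 1.056943e-03 ≈ 112.0307.
Since α = 2/3 < 1, p = c/n^{2/3} ≫ 1/n is above the triangle threshold p ~ 1/n. Asymptotically E[X] ~ (c³/6)·n^{3(1−α)} = (2³/6)·n^{1} → ∞; triangles are abundant w.h.p.

E[X] ≈ 112.0307; in regime p = Θ(1/n^{2/3}) E[X] diverges (above the triangle threshold p ~ 1/n).
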